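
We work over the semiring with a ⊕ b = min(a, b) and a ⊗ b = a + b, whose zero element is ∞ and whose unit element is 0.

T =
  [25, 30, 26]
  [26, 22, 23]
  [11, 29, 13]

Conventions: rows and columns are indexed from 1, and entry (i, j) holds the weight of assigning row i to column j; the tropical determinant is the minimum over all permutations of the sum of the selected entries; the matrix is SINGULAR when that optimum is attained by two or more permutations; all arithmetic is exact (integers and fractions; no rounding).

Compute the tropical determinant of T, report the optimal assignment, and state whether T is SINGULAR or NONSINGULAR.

σ = (1, 2, 3): 25 + 22 + 13 = 60
σ = (1, 3, 2): 25 + 23 + 29 = 77
σ = (2, 1, 3): 30 + 26 + 13 = 69
σ = (2, 3, 1): 30 + 23 + 11 = 64
σ = (3, 1, 2): 26 + 26 + 29 = 81
σ = (3, 2, 1): 26 + 22 + 11 = 59
Optimal value attained by: σ = (3, 2, 1).
Answer: det⊕(T) = 59; verdict: NONSINGULAR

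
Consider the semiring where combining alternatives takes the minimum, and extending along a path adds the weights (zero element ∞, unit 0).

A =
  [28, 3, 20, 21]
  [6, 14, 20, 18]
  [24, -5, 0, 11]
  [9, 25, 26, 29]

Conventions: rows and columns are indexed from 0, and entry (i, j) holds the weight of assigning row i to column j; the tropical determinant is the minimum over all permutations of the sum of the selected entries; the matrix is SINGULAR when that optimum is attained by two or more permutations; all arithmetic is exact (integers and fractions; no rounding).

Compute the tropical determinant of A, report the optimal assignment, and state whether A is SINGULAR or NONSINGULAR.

σ = (0, 1, 2, 3): 28 + 14 + 0 + 29 = 71
σ = (0, 1, 3, 2): 28 + 14 + 11 + 26 = 79
σ = (0, 2, 1, 3): 28 + 20 + (-5) + 29 = 72
σ = (0, 2, 3, 1): 28 + 20 + 11 + 25 = 84
σ = (0, 3, 1, 2): 28 + 18 + (-5) + 26 = 67
σ = (0, 3, 2, 1): 28 + 18 + 0 + 25 = 71
σ = (1, 0, 2, 3): 3 + 6 + 0 + 29 = 38
σ = (1, 0, 3, 2): 3 + 6 + 11 + 26 = 46
σ = (1, 2, 0, 3): 3 + 20 + 24 + 29 = 76
σ = (1, 2, 3, 0): 3 + 20 + 11 + 9 = 43
σ = (1, 3, 0, 2): 3 + 18 + 24 + 26 = 71
σ = (1, 3, 2, 0): 3 + 18 + 0 + 9 = 30
σ = (2, 0, 1, 3): 20 + 6 + (-5) + 29 = 50
σ = (2, 0, 3, 1): 20 + 6 + 11 + 25 = 62
σ = (2, 1, 0, 3): 20 + 14 + 24 + 29 = 87
σ = (2, 1, 3, 0): 20 + 14 + 11 + 9 = 54
σ = (2, 3, 0, 1): 20 + 18 + 24 + 25 = 87
σ = (2, 3, 1, 0): 20 + 18 + (-5) + 9 = 42
σ = (3, 0, 1, 2): 21 + 6 + (-5) + 26 = 48
σ = (3, 0, 2, 1): 21 + 6 + 0 + 25 = 52
σ = (3, 1, 0, 2): 21 + 14 + 24 + 26 = 85
σ = (3, 1, 2, 0): 21 + 14 + 0 + 9 = 44
σ = (3, 2, 0, 1): 21 + 20 + 24 + 25 = 90
σ = (3, 2, 1, 0): 21 + 20 + (-5) + 9 = 45
Optimal value attained by: σ = (1, 3, 2, 0).
Answer: det⊕(A) = 30; verdict: NONSINGULAR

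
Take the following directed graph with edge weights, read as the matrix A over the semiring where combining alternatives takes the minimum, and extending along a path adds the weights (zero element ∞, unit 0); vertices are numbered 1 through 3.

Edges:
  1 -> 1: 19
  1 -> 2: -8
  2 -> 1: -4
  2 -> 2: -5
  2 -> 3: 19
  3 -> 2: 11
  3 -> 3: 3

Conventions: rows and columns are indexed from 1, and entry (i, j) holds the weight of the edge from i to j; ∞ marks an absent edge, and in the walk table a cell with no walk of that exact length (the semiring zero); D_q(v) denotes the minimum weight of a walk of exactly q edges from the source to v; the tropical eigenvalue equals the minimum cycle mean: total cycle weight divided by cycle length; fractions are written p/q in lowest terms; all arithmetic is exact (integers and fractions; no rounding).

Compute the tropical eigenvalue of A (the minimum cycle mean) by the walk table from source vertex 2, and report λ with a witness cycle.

q=0: [∞, 0, ∞]
q=1: [-4, -5, 19]
q=2: [-9, -12, 14]
q=3: [-16, -17, 7]
Optimal cycle mean attained by: cycle 1->2->1, total (-8) + (-4), length 2.
Answer: λ = -6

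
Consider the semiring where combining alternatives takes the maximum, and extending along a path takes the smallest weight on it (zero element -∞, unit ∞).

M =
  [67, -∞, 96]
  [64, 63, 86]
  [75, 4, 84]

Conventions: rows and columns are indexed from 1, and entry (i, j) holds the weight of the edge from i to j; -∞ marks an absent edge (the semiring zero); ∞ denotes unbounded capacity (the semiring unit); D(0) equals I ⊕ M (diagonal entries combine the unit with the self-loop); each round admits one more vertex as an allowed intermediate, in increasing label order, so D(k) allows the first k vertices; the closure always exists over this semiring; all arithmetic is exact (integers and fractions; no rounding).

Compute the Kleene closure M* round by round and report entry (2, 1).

D(0):
  [∞, -∞, 96]
  [64, ∞, 86]
  [75, 4, ∞]
D(1):
  [∞, -∞, 96]
  [64, ∞, 86]
  [75, 4, ∞]
D(2):
  [∞, -∞, 96]
  [64, ∞, 86]
  [75, 4, ∞]
D(3):
  [∞, 4, 96]
  [75, ∞, 86]
  [75, 4, ∞]
Answer: M*[2][1] = 75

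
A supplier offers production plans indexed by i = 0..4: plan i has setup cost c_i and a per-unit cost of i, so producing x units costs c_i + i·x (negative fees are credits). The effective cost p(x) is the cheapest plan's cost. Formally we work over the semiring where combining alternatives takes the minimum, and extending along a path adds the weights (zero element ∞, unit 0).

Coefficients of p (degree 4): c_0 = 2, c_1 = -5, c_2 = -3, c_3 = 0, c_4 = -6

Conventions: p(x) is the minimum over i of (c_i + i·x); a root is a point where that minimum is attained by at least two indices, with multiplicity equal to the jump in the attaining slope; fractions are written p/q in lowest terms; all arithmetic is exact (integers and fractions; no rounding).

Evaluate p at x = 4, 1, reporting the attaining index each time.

p(4) = min(2+0·4=2, -5+1·4=-1, -3+2·4=5, 0+3·4=12, -6+4·4=10) = -1 (attained by i=1)
p(1) = min(2+0·1=2, -5+1·1=-4, -3+2·1=-1, 0+3·1=3, -6+4·1=-2) = -4 (attained by i=1)
Answer: p(4) = -1; p(1) = -4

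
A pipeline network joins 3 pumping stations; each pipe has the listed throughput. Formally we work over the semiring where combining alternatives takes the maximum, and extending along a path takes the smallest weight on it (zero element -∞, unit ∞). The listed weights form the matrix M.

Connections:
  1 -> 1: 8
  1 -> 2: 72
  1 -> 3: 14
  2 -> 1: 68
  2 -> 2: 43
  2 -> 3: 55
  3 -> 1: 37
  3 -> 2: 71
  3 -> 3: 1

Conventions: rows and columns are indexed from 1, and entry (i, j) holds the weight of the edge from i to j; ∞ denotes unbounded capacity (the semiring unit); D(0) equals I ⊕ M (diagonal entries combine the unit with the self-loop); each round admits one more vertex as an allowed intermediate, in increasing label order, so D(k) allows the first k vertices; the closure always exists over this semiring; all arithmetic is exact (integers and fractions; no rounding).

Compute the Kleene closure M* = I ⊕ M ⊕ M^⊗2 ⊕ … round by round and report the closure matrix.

D(0):
  [∞, 72, 14]
  [68, ∞, 55]
  [37, 71, ∞]
D(1):
  [∞, 72, 14]
  [68, ∞, 55]
  [37, 71, ∞]
D(2):
  [∞, 72, 55]
  [68, ∞, 55]
  [68, 71, ∞]
D(3):
  [∞, 72, 55]
  [68, ∞, 55]
  [68, 71, ∞]
Answer: M* = [[∞, 72, 55], [68, ∞, 55], [68, 71, ∞]]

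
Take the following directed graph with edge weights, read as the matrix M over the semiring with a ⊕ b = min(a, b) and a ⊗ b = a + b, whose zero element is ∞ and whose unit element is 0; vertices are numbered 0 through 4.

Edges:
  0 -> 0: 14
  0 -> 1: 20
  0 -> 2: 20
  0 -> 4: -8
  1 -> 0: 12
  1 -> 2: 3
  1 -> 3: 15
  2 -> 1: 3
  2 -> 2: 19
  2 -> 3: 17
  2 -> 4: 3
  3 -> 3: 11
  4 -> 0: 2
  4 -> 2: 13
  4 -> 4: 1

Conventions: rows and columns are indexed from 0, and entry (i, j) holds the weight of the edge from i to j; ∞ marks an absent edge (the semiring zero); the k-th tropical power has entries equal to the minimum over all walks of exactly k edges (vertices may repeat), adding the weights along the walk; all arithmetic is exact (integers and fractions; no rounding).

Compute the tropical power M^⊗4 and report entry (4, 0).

M^⊗2:
  [-6, 23, 5, 35, -7]
  [26, 6, 22, 20, 4]
  [5, 22, 6, 18, 4]
  [∞, ∞, ∞, 22, ∞]
  [3, 16, 14, 30, -6]
M^⊗3:
  [-5, 8, 6, 22, -14]
  [6, 25, 9, 21, 5]
  [6, 9, 17, 23, -3]
  [∞, ∞, ∞, 33, ∞]
  [-4, 17, 7, 31, -5]
M^⊗4:
  [-12, 9, -1, 23, -13]
  [7, 12, 18, 26, -2]
  [-1, 20, 10, 24, -2]
  [∞, ∞, ∞, 44, ∞]
  [-3, 10, 8, 24, -12]
Key observation: the optimum is the walk 4->0->4->4->0, with weight 2 + (-8) + 1 + 2 = -3.
Optimal value attained by: walk 4->0->4->4->0.
Answer: (M^⊗4)[4][0] = -3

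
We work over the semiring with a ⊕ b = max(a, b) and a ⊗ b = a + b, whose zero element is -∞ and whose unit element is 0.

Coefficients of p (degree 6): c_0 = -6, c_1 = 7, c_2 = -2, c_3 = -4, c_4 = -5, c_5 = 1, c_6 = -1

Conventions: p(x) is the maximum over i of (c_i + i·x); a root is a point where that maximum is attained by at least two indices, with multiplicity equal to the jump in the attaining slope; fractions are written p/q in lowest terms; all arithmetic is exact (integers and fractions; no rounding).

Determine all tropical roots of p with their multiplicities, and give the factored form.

hull edge (i=0, c=-6) to (i=1, c=7): slope 13, span 1
hull edge (i=1, c=7) to (i=5, c=1): slope -3/2, span 4
hull edge (i=5, c=1) to (i=6, c=-1): slope -2, span 1
Factored form: p(x) = -1 ⊗ (x ⊕ (-13)) ⊗ (x ⊕ 3/2) ⊗ (x ⊕ 3/2) ⊗ (x ⊕ 3/2) ⊗ (x ⊕ 3/2) ⊗ (x ⊕ 2)
Answer: roots = -13 (mult 1), 3/2 (mult 4), 2 (mult 1)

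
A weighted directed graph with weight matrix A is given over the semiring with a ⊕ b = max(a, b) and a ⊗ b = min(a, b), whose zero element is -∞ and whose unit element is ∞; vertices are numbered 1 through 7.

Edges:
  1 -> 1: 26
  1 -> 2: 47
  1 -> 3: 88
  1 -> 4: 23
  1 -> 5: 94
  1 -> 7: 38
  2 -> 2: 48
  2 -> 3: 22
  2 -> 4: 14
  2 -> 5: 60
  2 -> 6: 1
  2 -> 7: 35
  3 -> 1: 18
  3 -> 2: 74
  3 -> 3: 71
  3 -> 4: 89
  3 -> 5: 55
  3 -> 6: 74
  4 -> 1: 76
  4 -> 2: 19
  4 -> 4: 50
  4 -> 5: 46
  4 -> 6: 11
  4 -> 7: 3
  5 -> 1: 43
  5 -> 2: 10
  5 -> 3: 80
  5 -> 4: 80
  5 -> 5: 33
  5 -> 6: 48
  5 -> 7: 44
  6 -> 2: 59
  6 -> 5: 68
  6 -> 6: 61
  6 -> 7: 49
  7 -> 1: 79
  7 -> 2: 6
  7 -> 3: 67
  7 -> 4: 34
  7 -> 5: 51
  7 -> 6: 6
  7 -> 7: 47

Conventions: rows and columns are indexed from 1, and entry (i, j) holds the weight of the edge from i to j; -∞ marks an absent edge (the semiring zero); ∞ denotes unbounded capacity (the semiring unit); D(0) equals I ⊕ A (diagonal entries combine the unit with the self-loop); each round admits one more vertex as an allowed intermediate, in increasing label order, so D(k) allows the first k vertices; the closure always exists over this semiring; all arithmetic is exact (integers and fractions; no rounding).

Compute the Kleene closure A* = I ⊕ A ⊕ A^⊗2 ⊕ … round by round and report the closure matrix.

D(0):
  [∞, 47, 88, 23, 94, -∞, 38]
  [-∞, ∞, 22, 14, 60, 1, 35]
  [18, 74, ∞, 89, 55, 74, -∞]
  [76, 19, -∞, ∞, 46, 11, 3]
  [43, 10, 80, 80, ∞, 48, 44]
  [-∞, 59, -∞, -∞, 68, ∞, 49]
  [79, 6, 67, 34, 51, 6, ∞]
D(1):
  [∞, 47, 88, 23, 94, -∞, 38]
  [-∞, ∞, 22, 14, 60, 1, 35]
  [18, 74, ∞, 89, 55, 74, 18]
  [76, 47, 76, ∞, 76, 11, 38]
  [43, 43, 80, 80, ∞, 48, 44]
  [-∞, 59, -∞, -∞, 68, ∞, 49]
  [79, 47, 79, 34, 79, 6, ∞]
D(2):
  [∞, 47, 88, 23, 94, 1, 38]
  [-∞, ∞, 22, 14, 60, 1, 35]
  [18, 74, ∞, 89, 60, 74, 35]
  [76, 47, 76, ∞, 76, 11, 38]
  [43, 43, 80, 80, ∞, 48, 44]
  [-∞, 59, 22, 14, 68, ∞, 49]
  [79, 47, 79, 34, 79, 6, ∞]
D(3):
  [∞, 74, 88, 88, 94, 74, 38]
  [18, ∞, 22, 22, 60, 22, 35]
  [18, 74, ∞, 89, 60, 74, 35]
  [76, 74, 76, ∞, 76, 74, 38]
  [43, 74, 80, 80, ∞, 74, 44]
  [18, 59, 22, 22, 68, ∞, 49]
  [79, 74, 79, 79, 79, 74, ∞]
D(4):
  [∞, 74, 88, 88, 94, 74, 38]
  [22, ∞, 22, 22, 60, 22, 35]
  [76, 74, ∞, 89, 76, 74, 38]
  [76, 74, 76, ∞, 76, 74, 38]
  [76, 74, 80, 80, ∞, 74, 44]
  [22, 59, 22, 22, 68, ∞, 49]
  [79, 74, 79, 79, 79, 74, ∞]
D(5):
  [∞, 74, 88, 88, 94, 74, 44]
  [60, ∞, 60, 60, 60, 60, 44]
  [76, 74, ∞, 89, 76, 74, 44]
  [76, 74, 76, ∞, 76, 74, 44]
  [76, 74, 80, 80, ∞, 74, 44]
  [68, 68, 68, 68, 68, ∞, 49]
  [79, 74, 79, 79, 79, 74, ∞]
D(6):
  [∞, 74, 88, 88, 94, 74, 49]
  [60, ∞, 60, 60, 60, 60, 49]
  [76, 74, ∞, 89, 76, 74, 49]
  [76, 74, 76, ∞, 76, 74, 49]
  [76, 74, 80, 80, ∞, 74, 49]
  [68, 68, 68, 68, 68, ∞, 49]
  [79, 74, 79, 79, 79, 74, ∞]
D(7):
  [∞, 74, 88, 88, 94, 74, 49]
  [60, ∞, 60, 60, 60, 60, 49]
  [76, 74, ∞, 89, 76, 74, 49]
  [76, 74, 76, ∞, 76, 74, 49]
  [76, 74, 80, 80, ∞, 74, 49]
  [68, 68, 68, 68, 68, ∞, 49]
  [79, 74, 79, 79, 79, 74, ∞]
Answer: A* = [[∞, 74, 88, 88, 94, 74, 49], [60, ∞, 60, 60, 60, 60, 49], [76, 74, ∞, 89, 76, 74, 49], [76, 74, 76, ∞, 76, 74, 49], [76, 74, 80, 80, ∞, 74, 49], [68, 68, 68, 68, 68, ∞, 49], [79, 74, 79, 79, 79, 74, ∞]]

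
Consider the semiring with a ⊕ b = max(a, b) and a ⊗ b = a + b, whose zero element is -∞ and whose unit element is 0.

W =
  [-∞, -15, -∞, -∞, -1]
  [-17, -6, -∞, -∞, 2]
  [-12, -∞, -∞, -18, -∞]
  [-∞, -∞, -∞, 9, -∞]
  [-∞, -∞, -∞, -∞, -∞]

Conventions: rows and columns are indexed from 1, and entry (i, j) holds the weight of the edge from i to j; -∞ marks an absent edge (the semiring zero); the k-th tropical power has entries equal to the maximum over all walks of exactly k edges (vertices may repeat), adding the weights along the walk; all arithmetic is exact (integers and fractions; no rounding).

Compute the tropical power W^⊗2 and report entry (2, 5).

W^⊗2:
  [-32, -21, -∞, -∞, -13]
  [-23, -12, -∞, -∞, -4]
  [-∞, -27, -∞, -9, -13]
  [-∞, -∞, -∞, 18, -∞]
  [-∞, -∞, -∞, -∞, -∞]
Key observation: the optimum is the walk 2->2->5, with weight (-6) + 2 = -4.
Optimal value attained by: walk 2->2->5.
Answer: (W^⊗2)[2][5] = -4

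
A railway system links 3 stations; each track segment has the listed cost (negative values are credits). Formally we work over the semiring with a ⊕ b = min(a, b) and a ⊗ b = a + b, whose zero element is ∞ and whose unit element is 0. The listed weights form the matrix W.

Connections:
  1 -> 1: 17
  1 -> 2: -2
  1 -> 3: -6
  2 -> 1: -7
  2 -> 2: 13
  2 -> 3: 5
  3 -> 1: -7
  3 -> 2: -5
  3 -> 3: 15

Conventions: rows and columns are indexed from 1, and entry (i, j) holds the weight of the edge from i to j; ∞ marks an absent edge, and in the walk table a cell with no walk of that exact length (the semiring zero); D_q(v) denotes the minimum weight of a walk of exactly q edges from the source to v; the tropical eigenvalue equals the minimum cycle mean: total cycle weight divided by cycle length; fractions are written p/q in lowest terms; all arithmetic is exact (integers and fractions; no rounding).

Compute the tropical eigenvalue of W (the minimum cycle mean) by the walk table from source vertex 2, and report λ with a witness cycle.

q=0: [∞, 0, ∞]
q=1: [-7, 13, 5]
q=2: [-2, -9, -13]
q=3: [-20, -18, -8]
Optimal cycle mean attained by: cycle 1->3->1, total (-6) + (-7), length 2.
Answer: λ = -13/2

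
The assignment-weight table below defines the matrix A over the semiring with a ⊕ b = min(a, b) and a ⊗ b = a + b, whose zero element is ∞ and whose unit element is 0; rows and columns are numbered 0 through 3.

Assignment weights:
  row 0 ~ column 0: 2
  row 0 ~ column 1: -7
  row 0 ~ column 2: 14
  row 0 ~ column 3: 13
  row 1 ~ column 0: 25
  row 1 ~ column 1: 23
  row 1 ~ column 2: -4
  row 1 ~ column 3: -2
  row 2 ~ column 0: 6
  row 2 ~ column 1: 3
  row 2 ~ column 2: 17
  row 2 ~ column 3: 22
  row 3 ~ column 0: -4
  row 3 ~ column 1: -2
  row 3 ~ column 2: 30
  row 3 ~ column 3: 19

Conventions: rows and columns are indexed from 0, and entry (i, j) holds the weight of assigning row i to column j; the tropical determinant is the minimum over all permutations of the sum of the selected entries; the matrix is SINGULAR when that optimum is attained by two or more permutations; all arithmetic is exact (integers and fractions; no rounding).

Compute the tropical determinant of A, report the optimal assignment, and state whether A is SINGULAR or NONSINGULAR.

σ = (0, 1, 2, 3): 2 + 23 + 17 + 19 = 61
σ = (0, 1, 3, 2): 2 + 23 + 22 + 30 = 77
σ = (0, 2, 1, 3): 2 + (-4) + 3 + 19 = 20
σ = (0, 2, 3, 1): 2 + (-4) + 22 + (-2) = 18
σ = (0, 3, 1, 2): 2 + (-2) + 3 + 30 = 33
σ = (0, 3, 2, 1): 2 + (-2) + 17 + (-2) = 15
σ = (1, 0, 2, 3): (-7) + 25 + 17 + 19 = 54
σ = (1, 0, 3, 2): (-7) + 25 + 22 + 30 = 70
σ = (1, 2, 0, 3): (-7) + (-4) + 6 + 19 = 14
σ = (1, 2, 3, 0): (-7) + (-4) + 22 + (-4) = 7
σ = (1, 3, 0, 2): (-7) + (-2) + 6 + 30 = 27
σ = (1, 3, 2, 0): (-7) + (-2) + 17 + (-4) = 4
σ = (2, 0, 1, 3): 14 + 25 + 3 + 19 = 61
σ = (2, 0, 3, 1): 14 + 25 + 22 + (-2) = 59
σ = (2, 1, 0, 3): 14 + 23 + 6 + 19 = 62
σ = (2, 1, 3, 0): 14 + 23 + 22 + (-4) = 55
σ = (2, 3, 0, 1): 14 + (-2) + 6 + (-2) = 16
σ = (2, 3, 1, 0): 14 + (-2) + 3 + (-4) = 11
σ = (3, 0, 1, 2): 13 + 25 + 3 + 30 = 71
σ = (3, 0, 2, 1): 13 + 25 + 17 + (-2) = 53
σ = (3, 1, 0, 2): 13 + 23 + 6 + 30 = 72
σ = (3, 1, 2, 0): 13 + 23 + 17 + (-4) = 49
σ = (3, 2, 0, 1): 13 + (-4) + 6 + (-2) = 13
σ = (3, 2, 1, 0): 13 + (-4) + 3 + (-4) = 8
Optimal value attained by: σ = (1, 3, 2, 0).
Answer: det⊕(A) = 4; verdict: NONSINGULAR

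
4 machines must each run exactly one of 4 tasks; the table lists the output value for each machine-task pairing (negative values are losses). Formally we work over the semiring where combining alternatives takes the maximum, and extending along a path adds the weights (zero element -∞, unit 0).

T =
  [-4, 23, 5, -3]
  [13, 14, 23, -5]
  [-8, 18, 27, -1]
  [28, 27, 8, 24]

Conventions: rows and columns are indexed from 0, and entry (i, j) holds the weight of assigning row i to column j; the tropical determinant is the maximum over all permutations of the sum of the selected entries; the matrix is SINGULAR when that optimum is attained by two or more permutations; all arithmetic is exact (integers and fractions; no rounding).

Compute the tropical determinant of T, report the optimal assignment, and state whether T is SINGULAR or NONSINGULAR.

σ = (0, 1, 2, 3): (-4) + 14 + 27 + 24 = 61
σ = (0, 1, 3, 2): (-4) + 14 + (-1) + 8 = 17
σ = (0, 2, 1, 3): (-4) + 23 + 18 + 24 = 61
σ = (0, 2, 3, 1): (-4) + 23 + (-1) + 27 = 45
σ = (0, 3, 1, 2): (-4) + (-5) + 18 + 8 = 17
σ = (0, 3, 2, 1): (-4) + (-5) + 27 + 27 = 45
σ = (1, 0, 2, 3): 23 + 13 + 27 + 24 = 87
σ = (1, 0, 3, 2): 23 + 13 + (-1) + 8 = 43
σ = (1, 2, 0, 3): 23 + 23 + (-8) + 24 = 62
σ = (1, 2, 3, 0): 23 + 23 + (-1) + 28 = 73
σ = (1, 3, 0, 2): 23 + (-5) + (-8) + 8 = 18
σ = (1, 3, 2, 0): 23 + (-5) + 27 + 28 = 73
σ = (2, 0, 1, 3): 5 + 13 + 18 + 24 = 60
σ = (2, 0, 3, 1): 5 + 13 + (-1) + 27 = 44
σ = (2, 1, 0, 3): 5 + 14 + (-8) + 24 = 35
σ = (2, 1, 3, 0): 5 + 14 + (-1) + 28 = 46
σ = (2, 3, 0, 1): 5 + (-5) + (-8) + 27 = 19
σ = (2, 3, 1, 0): 5 + (-5) + 18 + 28 = 46
σ = (3, 0, 1, 2): (-3) + 13 + 18 + 8 = 36
σ = (3, 0, 2, 1): (-3) + 13 + 27 + 27 = 64
σ = (3, 1, 0, 2): (-3) + 14 + (-8) + 8 = 11
σ = (3, 1, 2, 0): (-3) + 14 + 27 + 28 = 66
σ = (3, 2, 0, 1): (-3) + 23 + (-8) + 27 = 39
σ = (3, 2, 1, 0): (-3) + 23 + 18 + 28 = 66
Optimal value attained by: σ = (1, 0, 2, 3).
Answer: det⊕(T) = 87; verdict: NONSINGULAR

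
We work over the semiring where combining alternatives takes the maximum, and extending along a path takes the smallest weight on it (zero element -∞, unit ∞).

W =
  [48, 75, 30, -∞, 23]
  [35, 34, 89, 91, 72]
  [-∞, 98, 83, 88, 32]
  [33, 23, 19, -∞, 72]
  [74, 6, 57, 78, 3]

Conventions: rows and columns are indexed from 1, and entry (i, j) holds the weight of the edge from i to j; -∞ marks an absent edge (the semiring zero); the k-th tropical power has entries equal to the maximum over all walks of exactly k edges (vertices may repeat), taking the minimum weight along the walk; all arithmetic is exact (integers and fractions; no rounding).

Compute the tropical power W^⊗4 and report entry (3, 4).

W^⊗2:
  [48, 48, 75, 75, 72]
  [72, 89, 83, 88, 72]
  [35, 83, 89, 91, 72]
  [72, 33, 57, 72, 23]
  [48, 74, 57, 57, 72]
W^⊗3:
  [72, 75, 75, 75, 72]
  [72, 83, 89, 89, 72]
  [72, 89, 83, 88, 72]
  [48, 72, 57, 57, 72]
  [72, 57, 74, 74, 72]
W^⊗4:
  [72, 75, 75, 75, 72]
  [72, 89, 83, 88, 72]
  [72, 83, 89, 89, 72]
  [72, 57, 72, 72, 72]
  [72, 74, 74, 74, 72]
Key observation: the optimum is the walk 3->2->3->2->4, with weight 98 min 89 min 98 min 91 = 89.
Optimal value attained by: walk 3->2->3->2->4.
Answer: (W^⊗4)[3][4] = 89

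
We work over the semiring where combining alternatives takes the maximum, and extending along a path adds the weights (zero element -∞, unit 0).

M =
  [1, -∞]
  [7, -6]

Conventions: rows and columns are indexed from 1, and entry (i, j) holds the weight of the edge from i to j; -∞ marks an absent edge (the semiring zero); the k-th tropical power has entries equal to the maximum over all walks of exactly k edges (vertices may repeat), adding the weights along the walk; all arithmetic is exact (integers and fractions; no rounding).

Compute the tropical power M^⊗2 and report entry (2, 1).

M^⊗2:
  [2, -∞]
  [8, -12]
Key observation: the optimum is the walk 2->1->1, with weight 7 + 1 = 8.
Optimal value attained by: walk 2->1->1.
Answer: (M^⊗2)[2][1] = 8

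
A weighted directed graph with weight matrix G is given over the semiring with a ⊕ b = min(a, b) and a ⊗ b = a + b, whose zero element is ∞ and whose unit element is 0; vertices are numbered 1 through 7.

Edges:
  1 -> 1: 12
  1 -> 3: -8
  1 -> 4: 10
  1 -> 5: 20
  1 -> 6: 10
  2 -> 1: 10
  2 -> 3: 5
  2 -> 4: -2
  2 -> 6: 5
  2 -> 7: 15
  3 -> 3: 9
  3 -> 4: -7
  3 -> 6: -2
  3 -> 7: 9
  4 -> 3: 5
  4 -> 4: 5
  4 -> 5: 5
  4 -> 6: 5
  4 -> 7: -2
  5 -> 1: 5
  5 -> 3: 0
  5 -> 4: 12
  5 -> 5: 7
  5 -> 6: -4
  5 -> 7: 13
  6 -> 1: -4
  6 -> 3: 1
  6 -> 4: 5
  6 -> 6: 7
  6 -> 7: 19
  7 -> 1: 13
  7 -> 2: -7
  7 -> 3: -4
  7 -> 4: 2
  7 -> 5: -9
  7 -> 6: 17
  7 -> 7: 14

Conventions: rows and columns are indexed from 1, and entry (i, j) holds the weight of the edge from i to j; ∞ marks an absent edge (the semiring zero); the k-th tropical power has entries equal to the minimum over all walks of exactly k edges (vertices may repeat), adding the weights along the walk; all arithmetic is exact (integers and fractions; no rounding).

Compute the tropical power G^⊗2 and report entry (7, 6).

G^⊗2:
  [6, ∞, 1, -15, 15, -10, 1]
  [1, 8, 2, -2, 3, 3, -4]
  [-6, 2, -2, -2, -2, -2, -9]
  [1, -9, -6, -2, -11, 1, 3]
  [-8, 6, -3, -7, 4, -2, 9]
  [3, 12, -12, -6, 10, -1, 3]
  [-4, 7, -9, -11, -2, -13, 0]
Key observation: the optimum is the walk 7->5->6, with weight (-9) + (-4) = -13.
Optimal value attained by: walk 7->5->6.
Answer: (G^⊗2)[7][6] = -13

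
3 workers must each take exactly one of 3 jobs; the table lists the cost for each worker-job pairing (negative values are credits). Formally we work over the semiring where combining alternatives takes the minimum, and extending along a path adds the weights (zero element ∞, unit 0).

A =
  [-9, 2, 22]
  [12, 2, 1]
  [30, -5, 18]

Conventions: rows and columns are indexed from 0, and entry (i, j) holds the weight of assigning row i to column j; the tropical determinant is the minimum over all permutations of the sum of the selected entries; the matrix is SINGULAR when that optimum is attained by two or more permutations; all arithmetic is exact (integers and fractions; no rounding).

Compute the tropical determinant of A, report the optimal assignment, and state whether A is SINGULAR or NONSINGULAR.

σ = (0, 1, 2): (-9) + 2 + 18 = 11
σ = (0, 2, 1): (-9) + 1 + (-5) = -13
σ = (1, 0, 2): 2 + 12 + 18 = 32
σ = (1, 2, 0): 2 + 1 + 30 = 33
σ = (2, 0, 1): 22 + 12 + (-5) = 29
σ = (2, 1, 0): 22 + 2 + 30 = 54
Optimal value attained by: σ = (0, 2, 1).
Answer: det⊕(A) = -13; verdict: NONSINGULAR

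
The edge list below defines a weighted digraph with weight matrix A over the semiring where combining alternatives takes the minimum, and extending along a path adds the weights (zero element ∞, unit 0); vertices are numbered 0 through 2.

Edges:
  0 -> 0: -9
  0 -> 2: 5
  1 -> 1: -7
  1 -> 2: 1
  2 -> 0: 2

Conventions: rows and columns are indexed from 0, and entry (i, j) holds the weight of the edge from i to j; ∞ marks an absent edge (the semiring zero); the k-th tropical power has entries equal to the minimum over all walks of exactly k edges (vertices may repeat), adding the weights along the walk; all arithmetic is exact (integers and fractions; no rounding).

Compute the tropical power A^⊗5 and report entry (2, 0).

A^⊗2:
  [-18, ∞, -4]
  [3, -14, -6]
  [-7, ∞, 7]
A^⊗3:
  [-27, ∞, -13]
  [-6, -21, -13]
  [-16, ∞, -2]
A^⊗4:
  [-36, ∞, -22]
  [-15, -28, -20]
  [-25, ∞, -11]
A^⊗5:
  [-45, ∞, -31]
  [-24, -35, -27]
  [-34, ∞, -20]
Key observation: the optimum is the walk 2->0->0->0->0->0, with weight 2 + (-9) + (-9) + (-9) + (-9) = -34.
Optimal value attained by: walk 2->0->0->0->0->0.
Answer: (A^⊗5)[2][0] = -34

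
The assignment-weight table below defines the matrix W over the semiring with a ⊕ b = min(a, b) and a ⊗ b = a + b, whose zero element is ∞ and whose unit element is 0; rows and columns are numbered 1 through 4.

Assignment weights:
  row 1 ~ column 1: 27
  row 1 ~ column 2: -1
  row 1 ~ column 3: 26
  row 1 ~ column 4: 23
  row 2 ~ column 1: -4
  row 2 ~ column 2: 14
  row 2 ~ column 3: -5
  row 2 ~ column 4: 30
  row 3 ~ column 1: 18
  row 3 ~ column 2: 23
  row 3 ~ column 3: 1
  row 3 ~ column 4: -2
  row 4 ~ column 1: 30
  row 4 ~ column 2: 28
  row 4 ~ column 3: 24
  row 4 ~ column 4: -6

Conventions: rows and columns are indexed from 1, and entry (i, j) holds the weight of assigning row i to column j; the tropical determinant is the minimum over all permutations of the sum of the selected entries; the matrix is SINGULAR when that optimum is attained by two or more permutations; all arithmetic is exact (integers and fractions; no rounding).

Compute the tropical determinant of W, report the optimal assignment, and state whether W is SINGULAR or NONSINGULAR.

σ = (1, 2, 3, 4): 27 + 14 + 1 + (-6) = 36
σ = (1, 2, 4, 3): 27 + 14 + (-2) + 24 = 63
σ = (1, 3, 2, 4): 27 + (-5) + 23 + (-6) = 39
σ = (1, 3, 4, 2): 27 + (-5) + (-2) + 28 = 48
σ = (1, 4, 2, 3): 27 + 30 + 23 + 24 = 104
σ = (1, 4, 3, 2): 27 + 30 + 1 + 28 = 86
σ = (2, 1, 3, 4): (-1) + (-4) + 1 + (-6) = -10
σ = (2, 1, 4, 3): (-1) + (-4) + (-2) + 24 = 17
σ = (2, 3, 1, 4): (-1) + (-5) + 18 + (-6) = 6
σ = (2, 3, 4, 1): (-1) + (-5) + (-2) + 30 = 22
σ = (2, 4, 1, 3): (-1) + 30 + 18 + 24 = 71
σ = (2, 4, 3, 1): (-1) + 30 + 1 + 30 = 60
σ = (3, 1, 2, 4): 26 + (-4) + 23 + (-6) = 39
σ = (3, 1, 4, 2): 26 + (-4) + (-2) + 28 = 48
σ = (3, 2, 1, 4): 26 + 14 + 18 + (-6) = 52
σ = (3, 2, 4, 1): 26 + 14 + (-2) + 30 = 68
σ = (3, 4, 1, 2): 26 + 30 + 18 + 28 = 102
σ = (3, 4, 2, 1): 26 + 30 + 23 + 30 = 109
σ = (4, 1, 2, 3): 23 + (-4) + 23 + 24 = 66
σ = (4, 1, 3, 2): 23 + (-4) + 1 + 28 = 48
σ = (4, 2, 1, 3): 23 + 14 + 18 + 24 = 79
σ = (4, 2, 3, 1): 23 + 14 + 1 + 30 = 68
σ = (4, 3, 1, 2): 23 + (-5) + 18 + 28 = 64
σ = (4, 3, 2, 1): 23 + (-5) + 23 + 30 = 71
Optimal value attained by: σ = (2, 1, 3, 4).
Answer: det⊕(W) = -10; verdict: NONSINGULAR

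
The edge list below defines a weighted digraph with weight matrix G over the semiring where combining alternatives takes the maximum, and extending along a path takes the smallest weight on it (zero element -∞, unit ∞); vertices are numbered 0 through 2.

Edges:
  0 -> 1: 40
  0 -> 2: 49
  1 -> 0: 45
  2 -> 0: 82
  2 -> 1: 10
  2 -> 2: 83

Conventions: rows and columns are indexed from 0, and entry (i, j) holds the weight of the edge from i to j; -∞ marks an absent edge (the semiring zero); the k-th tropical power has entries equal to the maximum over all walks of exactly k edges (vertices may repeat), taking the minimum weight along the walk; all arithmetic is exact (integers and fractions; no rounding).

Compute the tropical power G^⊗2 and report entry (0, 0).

G^⊗2:
  [49, 10, 49]
  [-∞, 40, 45]
  [82, 40, 83]
Key observation: the optimum is the walk 0->2->0, with weight 49 min 82 = 49.
Optimal value attained by: walk 0->2->0.
Answer: (G^⊗2)[0][0] = 49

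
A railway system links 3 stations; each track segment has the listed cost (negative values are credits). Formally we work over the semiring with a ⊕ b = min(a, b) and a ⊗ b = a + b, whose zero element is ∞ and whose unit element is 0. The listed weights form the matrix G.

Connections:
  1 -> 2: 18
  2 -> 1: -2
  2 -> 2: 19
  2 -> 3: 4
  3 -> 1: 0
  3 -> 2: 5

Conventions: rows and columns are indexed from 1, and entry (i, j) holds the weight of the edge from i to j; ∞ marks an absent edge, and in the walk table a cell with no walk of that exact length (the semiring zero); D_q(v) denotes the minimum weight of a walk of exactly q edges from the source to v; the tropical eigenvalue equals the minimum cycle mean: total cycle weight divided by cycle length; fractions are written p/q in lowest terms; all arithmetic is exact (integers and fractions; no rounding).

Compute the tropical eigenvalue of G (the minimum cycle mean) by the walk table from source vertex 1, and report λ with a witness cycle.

q=0: [0, ∞, ∞]
q=1: [∞, 18, ∞]
q=2: [16, 37, 22]
q=3: [22, 27, 41]
Optimal cycle mean attained by: cycle 2->3->2, total 4 + 5, length 2.
Answer: λ = 9/2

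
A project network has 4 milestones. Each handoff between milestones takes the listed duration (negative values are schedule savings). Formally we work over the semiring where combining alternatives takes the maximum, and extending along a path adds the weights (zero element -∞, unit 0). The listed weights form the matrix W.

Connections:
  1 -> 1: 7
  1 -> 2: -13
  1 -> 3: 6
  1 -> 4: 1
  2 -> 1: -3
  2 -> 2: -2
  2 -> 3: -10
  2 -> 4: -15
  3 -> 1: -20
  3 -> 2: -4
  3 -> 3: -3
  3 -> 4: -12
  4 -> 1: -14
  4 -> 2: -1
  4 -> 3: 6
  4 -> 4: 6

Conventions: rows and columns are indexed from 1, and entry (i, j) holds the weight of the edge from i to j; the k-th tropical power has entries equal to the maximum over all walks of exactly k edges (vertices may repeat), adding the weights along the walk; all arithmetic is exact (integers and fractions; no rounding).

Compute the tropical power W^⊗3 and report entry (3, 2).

W^⊗2:
  [14, 2, 13, 8]
  [4, -4, 3, -2]
  [-7, -6, -6, -6]
  [-4, 5, 12, 12]
W^⊗3:
  [21, 9, 20, 15]
  [11, -1, 10, 5]
  [0, -7, 0, 0]
  [3, 11, 18, 18]
Key observation: the optimum is the walk 3->4->4->2, with weight (-12) + 6 + (-1) = -7.
Optimal value attained by: walk 3->4->4->2.
Answer: (W^⊗3)[3][2] = -7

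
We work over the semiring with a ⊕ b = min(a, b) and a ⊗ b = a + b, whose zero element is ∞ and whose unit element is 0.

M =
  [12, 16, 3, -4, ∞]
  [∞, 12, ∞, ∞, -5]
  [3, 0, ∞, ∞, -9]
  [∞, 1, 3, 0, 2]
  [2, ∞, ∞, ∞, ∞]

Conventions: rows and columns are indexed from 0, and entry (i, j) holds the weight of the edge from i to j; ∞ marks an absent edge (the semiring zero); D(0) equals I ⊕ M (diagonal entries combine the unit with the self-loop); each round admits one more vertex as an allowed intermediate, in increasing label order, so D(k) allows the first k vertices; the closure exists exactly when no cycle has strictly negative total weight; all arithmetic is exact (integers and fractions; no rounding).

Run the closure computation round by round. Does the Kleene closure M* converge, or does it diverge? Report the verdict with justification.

D(0):
  [0, 16, 3, -4, ∞]
  [∞, 0, ∞, ∞, -5]
  [3, 0, 0, ∞, -9]
  [∞, 1, 3, 0, 2]
  [2, ∞, ∞, ∞, 0]
D(1):
  [0, 16, 3, -4, ∞]
  [∞, 0, ∞, ∞, -5]
  [3, 0, 0, -1, -9]
  [∞, 1, 3, 0, 2]
  [2, 18, 5, -2, 0]
D(2):
  [0, 16, 3, -4, 11]
  [∞, 0, ∞, ∞, -5]
  [3, 0, 0, -1, -9]
  [∞, 1, 3, 0, -4]
  [2, 18, 5, -2, 0]
Detection: at round 3, diagonal entry (4, 4) turns strictly negative.
Key observation: the cycle 4->0->2->4 has total weight 2 + 3 + (-9), which is strictly negative.
Answer: DIVERGES — negative cycle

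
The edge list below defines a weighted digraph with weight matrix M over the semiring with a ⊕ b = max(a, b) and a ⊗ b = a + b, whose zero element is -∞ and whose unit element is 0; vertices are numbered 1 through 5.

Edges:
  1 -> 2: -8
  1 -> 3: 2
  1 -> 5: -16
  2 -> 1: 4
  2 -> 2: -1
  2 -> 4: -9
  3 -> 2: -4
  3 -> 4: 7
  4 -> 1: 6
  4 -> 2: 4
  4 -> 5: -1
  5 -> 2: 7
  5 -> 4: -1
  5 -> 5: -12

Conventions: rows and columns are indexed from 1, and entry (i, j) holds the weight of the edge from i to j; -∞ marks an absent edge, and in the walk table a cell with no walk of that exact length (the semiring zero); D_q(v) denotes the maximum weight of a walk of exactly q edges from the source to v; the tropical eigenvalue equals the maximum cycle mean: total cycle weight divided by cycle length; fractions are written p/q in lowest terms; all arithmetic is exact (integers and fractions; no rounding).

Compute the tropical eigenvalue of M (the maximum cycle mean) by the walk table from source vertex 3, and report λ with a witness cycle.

q=0: [-∞, -∞, 0, -∞, -∞]
q=1: [-∞, -4, -∞, 7, -∞]
q=2: [13, 11, -∞, -13, 6]
q=3: [15, 13, 15, 5, -3]
q=4: [17, 12, 17, 22, 4]
q=5: [28, 26, 19, 24, 21]
Optimal cycle mean attained by: cycle 1->3->4->1, total 2 + 7 + 6, length 3.
Answer: λ = 5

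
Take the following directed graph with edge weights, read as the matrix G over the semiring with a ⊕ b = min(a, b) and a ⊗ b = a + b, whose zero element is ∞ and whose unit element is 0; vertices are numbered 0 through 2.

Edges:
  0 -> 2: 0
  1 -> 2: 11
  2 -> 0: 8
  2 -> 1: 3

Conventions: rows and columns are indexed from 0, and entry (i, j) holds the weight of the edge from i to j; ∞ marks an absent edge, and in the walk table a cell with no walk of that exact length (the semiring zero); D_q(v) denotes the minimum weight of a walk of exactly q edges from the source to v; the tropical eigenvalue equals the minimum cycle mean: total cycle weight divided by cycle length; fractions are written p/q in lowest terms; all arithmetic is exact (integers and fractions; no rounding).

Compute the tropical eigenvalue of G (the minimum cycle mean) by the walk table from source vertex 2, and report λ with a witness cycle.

q=0: [∞, ∞, 0]
q=1: [8, 3, ∞]
q=2: [∞, ∞, 8]
q=3: [16, 11, ∞]
Optimal cycle mean attained by: cycle 0->2->0, total 0 + 8, length 2.
Answer: λ = 4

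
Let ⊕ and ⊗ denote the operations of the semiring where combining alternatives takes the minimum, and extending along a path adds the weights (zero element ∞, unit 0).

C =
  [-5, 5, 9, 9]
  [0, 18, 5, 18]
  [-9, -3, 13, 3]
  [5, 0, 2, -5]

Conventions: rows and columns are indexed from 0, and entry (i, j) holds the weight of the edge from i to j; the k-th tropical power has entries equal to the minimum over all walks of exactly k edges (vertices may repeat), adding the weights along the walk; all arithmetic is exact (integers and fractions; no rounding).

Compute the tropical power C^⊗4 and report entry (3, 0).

C^⊗2:
  [-10, 0, 4, 4]
  [-5, 2, 9, 8]
  [-14, -4, 0, -2]
  [-7, -5, -3, -10]
C^⊗3:
  [-15, -5, -1, -1]
  [-10, 0, 4, 3]
  [-19, -9, -5, -7]
  [-12, -10, -8, -15]
C^⊗4:
  [-20, -10, -6, -6]
  [-15, -5, -1, -2]
  [-24, -14, -10, -12]
  [-17, -15, -13, -20]
Key observation: the optimum is the walk 3->2->0->0->0, with weight 2 + (-9) + (-5) + (-5) = -17.
Optimal value attained by: walk 3->2->0->0->0.
Answer: (C^⊗4)[3][0] = -17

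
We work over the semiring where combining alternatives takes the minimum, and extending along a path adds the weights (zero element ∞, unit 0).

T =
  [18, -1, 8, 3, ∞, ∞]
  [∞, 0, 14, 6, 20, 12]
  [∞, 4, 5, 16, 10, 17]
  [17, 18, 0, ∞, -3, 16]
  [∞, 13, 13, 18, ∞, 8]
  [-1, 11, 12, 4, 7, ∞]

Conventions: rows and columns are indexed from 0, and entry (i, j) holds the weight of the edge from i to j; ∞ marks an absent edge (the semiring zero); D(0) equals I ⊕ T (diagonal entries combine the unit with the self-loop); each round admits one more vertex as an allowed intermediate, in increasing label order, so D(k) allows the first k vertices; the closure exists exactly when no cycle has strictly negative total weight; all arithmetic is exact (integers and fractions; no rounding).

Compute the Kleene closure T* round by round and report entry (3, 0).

D(0):
  [0, -1, 8, 3, ∞, ∞]
  [∞, 0, 14, 6, 20, 12]
  [∞, 4, 0, 16, 10, 17]
  [17, 18, 0, 0, -3, 16]
  [∞, 13, 13, 18, 0, 8]
  [-1, 11, 12, 4, 7, 0]
D(1):
  [0, -1, 8, 3, ∞, ∞]
  [∞, 0, 14, 6, 20, 12]
  [∞, 4, 0, 16, 10, 17]
  [17, 16, 0, 0, -3, 16]
  [∞, 13, 13, 18, 0, 8]
  [-1, -2, 7, 2, 7, 0]
D(2):
  [0, -1, 8, 3, 19, 11]
  [∞, 0, 14, 6, 20, 12]
  [∞, 4, 0, 10, 10, 16]
  [17, 16, 0, 0, -3, 16]
  [∞, 13, 13, 18, 0, 8]
  [-1, -2, 7, 2, 7, 0]
D(3):
  [0, -1, 8, 3, 18, 11]
  [∞, 0, 14, 6, 20, 12]
  [∞, 4, 0, 10, 10, 16]
  [17, 4, 0, 0, -3, 16]
  [∞, 13, 13, 18, 0, 8]
  [-1, -2, 7, 2, 7, 0]
D(4):
  [0, -1, 3, 3, 0, 11]
  [23, 0, 6, 6, 3, 12]
  [27, 4, 0, 10, 7, 16]
  [17, 4, 0, 0, -3, 16]
  [35, 13, 13, 18, 0, 8]
  [-1, -2, 2, 2, -1, 0]
D(5):
  [0, -1, 3, 3, 0, 8]
  [23, 0, 6, 6, 3, 11]
  [27, 4, 0, 10, 7, 15]
  [17, 4, 0, 0, -3, 5]
  [35, 13, 13, 18, 0, 8]
  [-1, -2, 2, 2, -1, 0]
D(6):
  [0, -1, 3, 3, 0, 8]
  [10, 0, 6, 6, 3, 11]
  [14, 4, 0, 10, 7, 15]
  [4, 3, 0, 0, -3, 5]
  [7, 6, 10, 10, 0, 8]
  [-1, -2, 2, 2, -1, 0]
Answer: T*[3][0] = 4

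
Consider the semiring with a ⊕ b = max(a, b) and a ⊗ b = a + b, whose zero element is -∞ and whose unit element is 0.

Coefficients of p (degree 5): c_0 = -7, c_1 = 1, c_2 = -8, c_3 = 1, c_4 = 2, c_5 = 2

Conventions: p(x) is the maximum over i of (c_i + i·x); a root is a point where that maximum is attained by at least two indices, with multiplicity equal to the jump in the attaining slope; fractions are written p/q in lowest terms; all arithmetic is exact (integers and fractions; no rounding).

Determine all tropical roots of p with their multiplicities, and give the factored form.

hull edge (i=0, c=-7) to (i=1, c=1): slope 8, span 1
hull edge (i=1, c=1) to (i=4, c=2): slope 1/3, span 3
hull edge (i=4, c=2) to (i=5, c=2): slope 0, span 1
Factored form: p(x) = 2 ⊗ (x ⊕ (-8)) ⊗ (x ⊕ (-1/3)) ⊗ (x ⊕ (-1/3)) ⊗ (x ⊕ (-1/3)) ⊗ (x ⊕ 0)
Answer: roots = -8 (mult 1), -1/3 (mult 3), 0 (mult 1)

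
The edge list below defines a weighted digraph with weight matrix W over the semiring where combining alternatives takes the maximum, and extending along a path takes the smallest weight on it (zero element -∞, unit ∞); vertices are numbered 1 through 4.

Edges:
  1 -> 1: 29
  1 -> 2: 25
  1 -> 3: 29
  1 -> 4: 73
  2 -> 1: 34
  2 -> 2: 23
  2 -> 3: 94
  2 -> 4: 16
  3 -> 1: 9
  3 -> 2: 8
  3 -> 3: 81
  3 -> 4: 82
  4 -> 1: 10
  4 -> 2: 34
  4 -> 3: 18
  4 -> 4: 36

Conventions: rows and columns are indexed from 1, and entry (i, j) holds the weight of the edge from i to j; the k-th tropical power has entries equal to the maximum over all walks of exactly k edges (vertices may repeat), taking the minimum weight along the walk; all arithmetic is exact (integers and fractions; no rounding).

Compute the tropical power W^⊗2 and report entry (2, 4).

W^⊗2:
  [29, 34, 29, 36]
  [29, 25, 81, 82]
  [10, 34, 81, 81]
  [34, 34, 34, 36]
Key observation: the optimum is the walk 2->3->4, with weight 94 min 82 = 82.
Optimal value attained by: walk 2->3->4.
Answer: (W^⊗2)[2][4] = 82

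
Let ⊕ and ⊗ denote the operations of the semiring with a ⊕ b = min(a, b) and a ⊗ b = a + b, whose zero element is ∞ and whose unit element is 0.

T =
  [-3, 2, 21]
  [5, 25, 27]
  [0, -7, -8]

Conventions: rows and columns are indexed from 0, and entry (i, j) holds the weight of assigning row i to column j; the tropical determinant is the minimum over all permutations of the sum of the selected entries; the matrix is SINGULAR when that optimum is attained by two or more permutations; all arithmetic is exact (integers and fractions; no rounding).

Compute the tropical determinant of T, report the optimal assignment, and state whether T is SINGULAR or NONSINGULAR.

σ = (0, 1, 2): (-3) + 25 + (-8) = 14
σ = (0, 2, 1): (-3) + 27 + (-7) = 17
σ = (1, 0, 2): 2 + 5 + (-8) = -1
σ = (1, 2, 0): 2 + 27 + 0 = 29
σ = (2, 0, 1): 21 + 5 + (-7) = 19
σ = (2, 1, 0): 21 + 25 + 0 = 46
Optimal value attained by: σ = (1, 0, 2).
Answer: det⊕(T) = -1; verdict: NONSINGULAR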